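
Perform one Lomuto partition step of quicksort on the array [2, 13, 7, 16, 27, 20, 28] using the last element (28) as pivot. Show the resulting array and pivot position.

Lomuto partition with pivot = 28:

Initial array: [2, 13, 7, 16, 27, 20, 28]

arr[0]=2 <= 28: swap with position 0, array becomes [2, 13, 7, 16, 27, 20, 28]
arr[1]=13 <= 28: swap with position 1, array becomes [2, 13, 7, 16, 27, 20, 28]
arr[2]=7 <= 28: swap with position 2, array becomes [2, 13, 7, 16, 27, 20, 28]
arr[3]=16 <= 28: swap with position 3, array becomes [2, 13, 7, 16, 27, 20, 28]
arr[4]=27 <= 28: swap with position 4, array becomes [2, 13, 7, 16, 27, 20, 28]
arr[5]=20 <= 28: swap with position 5, array becomes [2, 13, 7, 16, 27, 20, 28]

Place pivot at position 6: [2, 13, 7, 16, 27, 20, 28]
Pivot position: 6

After partitioning with pivot 28, the array becomes [2, 13, 7, 16, 27, 20, 28]. The pivot is placed at index 6. All elements to the left of the pivot are <= 28, and all elements to the right are > 28.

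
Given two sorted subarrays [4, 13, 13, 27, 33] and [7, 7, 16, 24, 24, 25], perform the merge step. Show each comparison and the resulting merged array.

Merging process:

Compare 4 vs 7: take 4 from left. Merged: [4]
Compare 13 vs 7: take 7 from right. Merged: [4, 7]
Compare 13 vs 7: take 7 from right. Merged: [4, 7, 7]
Compare 13 vs 16: take 13 from left. Merged: [4, 7, 7, 13]
Compare 13 vs 16: take 13 from left. Merged: [4, 7, 7, 13, 13]
Compare 27 vs 16: take 16 from right. Merged: [4, 7, 7, 13, 13, 16]
Compare 27 vs 24: take 24 from right. Merged: [4, 7, 7, 13, 13, 16, 24]
Compare 27 vs 24: take 24 from right. Merged: [4, 7, 7, 13, 13, 16, 24, 24]
Compare 27 vs 25: take 25 from right. Merged: [4, 7, 7, 13, 13, 16, 24, 24, 25]
Append remaining from left: [27, 33]. Merged: [4, 7, 7, 13, 13, 16, 24, 24, 25, 27, 33]

Final merged array: [4, 7, 7, 13, 13, 16, 24, 24, 25, 27, 33]
Total comparisons: 9

The merged array is [4, 7, 7, 13, 13, 16, 24, 24, 25, 27, 33], requiring 9 comparisons. The merge step runs in O(n) time where n is the total number of elements.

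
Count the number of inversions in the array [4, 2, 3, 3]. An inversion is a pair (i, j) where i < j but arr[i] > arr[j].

Finding inversions in [4, 2, 3, 3]:

(0, 1): arr[0]=4 > arr[1]=2
(0, 2): arr[0]=4 > arr[2]=3
(0, 3): arr[0]=4 > arr[3]=3

Total inversions: 3

The array has 3 inversion(s): (0,1), (0,2), (0,3). Each pair (i,j) satisfies i < j and arr[i] > arr[j].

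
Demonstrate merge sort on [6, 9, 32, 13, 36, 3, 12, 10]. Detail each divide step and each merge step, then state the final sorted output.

Merge sort trace:

Split: [6, 9, 32, 13, 36, 3, 12, 10] -> [6, 9, 32, 13] and [36, 3, 12, 10]
  Split: [6, 9, 32, 13] -> [6, 9] and [32, 13]
    Split: [6, 9] -> [6] and [9]
    Merge: [6] + [9] -> [6, 9]
    Split: [32, 13] -> [32] and [13]
    Merge: [32] + [13] -> [13, 32]
  Merge: [6, 9] + [13, 32] -> [6, 9, 13, 32]
  Split: [36, 3, 12, 10] -> [36, 3] and [12, 10]
    Split: [36, 3] -> [36] and [3]
    Merge: [36] + [3] -> [3, 36]
    Split: [12, 10] -> [12] and [10]
    Merge: [12] + [10] -> [10, 12]
  Merge: [3, 36] + [10, 12] -> [3, 10, 12, 36]
Merge: [6, 9, 13, 32] + [3, 10, 12, 36] -> [3, 6, 9, 10, 12, 13, 32, 36]

Final sorted array: [3, 6, 9, 10, 12, 13, 32, 36]

The merge sort proceeds by recursively splitting the array and merging sorted halves.
After all merges, the sorted array is [3, 6, 9, 10, 12, 13, 32, 36].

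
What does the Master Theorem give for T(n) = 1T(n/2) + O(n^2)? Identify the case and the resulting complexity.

Master Theorem for T(n) = 1T(n/2) + O(n^2):

a = 1, b = 2, c = 2
log_b(a) = log_2(1) = 0.0000

Case 3: c = 2 > log_2(1) = 0.0000
T(n) = O(n^2) = O(n^2)

For T(n) = 1T(n/2) + O(n^2): log_2(1) = 0.0000. This is Case 3 of the Master Theorem (c > log_b(a), work dominated by root), giving O(n^2).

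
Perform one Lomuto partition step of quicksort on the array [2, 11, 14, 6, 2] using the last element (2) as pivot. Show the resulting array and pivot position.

Lomuto partition with pivot = 2:

Initial array: [2, 11, 14, 6, 2]

arr[0]=2 <= 2: swap with position 0, array becomes [2, 11, 14, 6, 2]
arr[1]=11 > 2: no swap
arr[2]=14 > 2: no swap
arr[3]=6 > 2: no swap

Place pivot at position 1: [2, 2, 14, 6, 11]
Pivot position: 1

After partitioning with pivot 2, the array becomes [2, 2, 14, 6, 11]. The pivot is placed at index 1. All elements to the left of the pivot are <= 2, and all elements to the right are > 2.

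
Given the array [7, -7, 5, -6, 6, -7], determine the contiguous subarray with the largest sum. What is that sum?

Using Kadane's algorithm on [7, -7, 5, -6, 6, -7]:

Scanning through the array:
Position 1 (value -7): max_ending_here = 0, max_so_far = 7
Position 2 (value 5): max_ending_here = 5, max_so_far = 7
Position 3 (value -6): max_ending_here = -1, max_so_far = 7
Position 4 (value 6): max_ending_here = 6, max_so_far = 7
Position 5 (value -7): max_ending_here = -1, max_so_far = 7

Maximum subarray: [7]
Maximum sum: 7

The maximum subarray is [7] with sum 7. This subarray runs from index 0 to index 0.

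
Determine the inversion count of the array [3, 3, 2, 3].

Finding inversions in [3, 3, 2, 3]:

(0, 2): arr[0]=3 > arr[2]=2
(1, 2): arr[1]=3 > arr[2]=2

Total inversions: 2

The array has 2 inversion(s): (0,2), (1,2). Each pair (i,j) satisfies i < j and arr[i] > arr[j].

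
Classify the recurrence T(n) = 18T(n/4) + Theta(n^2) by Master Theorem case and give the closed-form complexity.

Master Theorem for T(n) = 18T(n/4) + O(n^2):

a = 18, b = 4, c = 2
log_b(a) = log_4(18) = 2.0850

Case 1: c = 2 < log_4(18) = 2.0850
T(n) = O(n^(log_4 18))

For T(n) = 18T(n/4) + O(n^2): log_4(18) = 2.0850. This is Case 1 of the Master Theorem (c < log_b(a), work dominated by leaves), giving O(n^(log_4 18)).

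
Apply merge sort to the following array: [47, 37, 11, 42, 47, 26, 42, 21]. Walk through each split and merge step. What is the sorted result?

Merge sort trace:

Split: [47, 37, 11, 42, 47, 26, 42, 21] -> [47, 37, 11, 42] and [47, 26, 42, 21]
  Split: [47, 37, 11, 42] -> [47, 37] and [11, 42]
    Split: [47, 37] -> [47] and [37]
    Merge: [47] + [37] -> [37, 47]
    Split: [11, 42] -> [11] and [42]
    Merge: [11] + [42] -> [11, 42]
  Merge: [37, 47] + [11, 42] -> [11, 37, 42, 47]
  Split: [47, 26, 42, 21] -> [47, 26] and [42, 21]
    Split: [47, 26] -> [47] and [26]
    Merge: [47] + [26] -> [26, 47]
    Split: [42, 21] -> [42] and [21]
    Merge: [42] + [21] -> [21, 42]
  Merge: [26, 47] + [21, 42] -> [21, 26, 42, 47]
Merge: [11, 37, 42, 47] + [21, 26, 42, 47] -> [11, 21, 26, 37, 42, 42, 47, 47]

Final sorted array: [11, 21, 26, 37, 42, 42, 47, 47]

The merge sort proceeds by recursively splitting the array and merging sorted halves.
After all merges, the sorted array is [11, 21, 26, 37, 42, 42, 47, 47].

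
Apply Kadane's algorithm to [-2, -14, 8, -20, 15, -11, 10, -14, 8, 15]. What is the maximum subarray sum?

Using Kadane's algorithm on [-2, -14, 8, -20, 15, -11, 10, -14, 8, 15]:

Scanning through the array:
Position 1 (value -14): max_ending_here = -14, max_so_far = -2
Position 2 (value 8): max_ending_here = 8, max_so_far = 8
Position 3 (value -20): max_ending_here = -12, max_so_far = 8
Position 4 (value 15): max_ending_here = 15, max_so_far = 15
Position 5 (value -11): max_ending_here = 4, max_so_far = 15
Position 6 (value 10): max_ending_here = 14, max_so_far = 15
Position 7 (value -14): max_ending_here = 0, max_so_far = 15
Position 8 (value 8): max_ending_here = 8, max_so_far = 15
Position 9 (value 15): max_ending_here = 23, max_so_far = 23

Maximum subarray: [15, -11, 10, -14, 8, 15]
Maximum sum: 23

The maximum subarray is [15, -11, 10, -14, 8, 15] with sum 23. This subarray runs from index 4 to index 9.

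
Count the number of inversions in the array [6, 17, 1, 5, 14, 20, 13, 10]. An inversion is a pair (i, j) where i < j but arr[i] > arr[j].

Finding inversions in [6, 17, 1, 5, 14, 20, 13, 10]:

(0, 2): arr[0]=6 > arr[2]=1
(0, 3): arr[0]=6 > arr[3]=5
(1, 2): arr[1]=17 > arr[2]=1
(1, 3): arr[1]=17 > arr[3]=5
(1, 4): arr[1]=17 > arr[4]=14
(1, 6): arr[1]=17 > arr[6]=13
(1, 7): arr[1]=17 > arr[7]=10
(4, 6): arr[4]=14 > arr[6]=13
(4, 7): arr[4]=14 > arr[7]=10
(5, 6): arr[5]=20 > arr[6]=13
(5, 7): arr[5]=20 > arr[7]=10
(6, 7): arr[6]=13 > arr[7]=10

Total inversions: 12

The array has 12 inversion(s): (0,2), (0,3), (1,2), (1,3), (1,4), (1,6), (1,7), (4,6), (4,7), (5,6), (5,7), (6,7). Each pair (i,j) satisfies i < j and arr[i] > arr[j].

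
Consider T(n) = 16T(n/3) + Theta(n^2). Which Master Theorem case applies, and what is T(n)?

Master Theorem for T(n) = 16T(n/3) + O(n^2):

a = 16, b = 3, c = 2
log_b(a) = log_3(16) = 2.5237

Case 1: c = 2 < log_3(16) = 2.5237
T(n) = O(n^(log_3 16))

For T(n) = 16T(n/3) + O(n^2): log_3(16) = 2.5237. This is Case 1 of the Master Theorem (c < log_b(a), work dominated by leaves), giving O(n^(log_3 16)).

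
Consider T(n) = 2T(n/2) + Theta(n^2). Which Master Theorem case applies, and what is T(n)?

Master Theorem for T(n) = 2T(n/2) + O(n^2):

a = 2, b = 2, c = 2
log_b(a) = log_2(2) = 1.0000

Case 3: c = 2 > log_2(2) = 1.0000
T(n) = O(n^2) = O(n^2)

For T(n) = 2T(n/2) + O(n^2): log_2(2) = 1.0000. This is Case 3 of the Master Theorem (c > log_b(a), work dominated by root), giving O(n^2).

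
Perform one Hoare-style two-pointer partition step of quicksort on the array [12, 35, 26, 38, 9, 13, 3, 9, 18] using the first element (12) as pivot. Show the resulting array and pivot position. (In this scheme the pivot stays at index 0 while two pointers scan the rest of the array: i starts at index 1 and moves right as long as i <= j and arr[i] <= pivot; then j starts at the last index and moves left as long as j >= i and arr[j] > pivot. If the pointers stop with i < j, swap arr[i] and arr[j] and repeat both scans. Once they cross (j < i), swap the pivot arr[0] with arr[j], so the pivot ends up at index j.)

Hoare-style two-pointer partition with pivot = 12:

Initial array: [12, 35, 26, 38, 9, 13, 3, 9, 18]

Pointers start at i = 1, j = 8.
i stops at index 1 (arr[1]=35 > 12), j stops at index 7 (arr[7]=9 <= 12): swap arr[1] and arr[7], array becomes [12, 9, 26, 38, 9, 13, 3, 35, 18]
i stops at index 2 (arr[2]=26 > 12), j stops at index 6 (arr[6]=3 <= 12): swap arr[2] and arr[6], array becomes [12, 9, 3, 38, 9, 13, 26, 35, 18]
i stops at index 3 (arr[3]=38 > 12), j stops at index 4 (arr[4]=9 <= 12): swap arr[3] and arr[4], array becomes [12, 9, 3, 9, 38, 13, 26, 35, 18]
i ends at 4, j ends at 3: the pointers have crossed (j < i), so scanning stops.

Swap pivot arr[0] with arr[3] to place pivot at position 3: [9, 9, 3, 12, 38, 13, 26, 35, 18]
Pivot position: 3

After partitioning with pivot 12, the array becomes [9, 9, 3, 12, 38, 13, 26, 35, 18]. The pivot is placed at index 3. All elements to the left of the pivot are <= 12, and all elements to the right are > 12.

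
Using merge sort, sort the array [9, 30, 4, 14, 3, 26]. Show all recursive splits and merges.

Merge sort trace:

Split: [9, 30, 4, 14, 3, 26] -> [9, 30, 4] and [14, 3, 26]
  Split: [9, 30, 4] -> [9] and [30, 4]
    Split: [30, 4] -> [30] and [4]
    Merge: [30] + [4] -> [4, 30]
  Merge: [9] + [4, 30] -> [4, 9, 30]
  Split: [14, 3, 26] -> [14] and [3, 26]
    Split: [3, 26] -> [3] and [26]
    Merge: [3] + [26] -> [3, 26]
  Merge: [14] + [3, 26] -> [3, 14, 26]
Merge: [4, 9, 30] + [3, 14, 26] -> [3, 4, 9, 14, 26, 30]

Final sorted array: [3, 4, 9, 14, 26, 30]

The merge sort proceeds by recursively splitting the array and merging sorted halves.
After all merges, the sorted array is [3, 4, 9, 14, 26, 30].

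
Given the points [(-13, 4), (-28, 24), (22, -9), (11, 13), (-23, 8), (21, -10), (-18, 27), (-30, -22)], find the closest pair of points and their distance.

Computing all pairwise distances among 8 points:

d((-13, 4), (-28, 24)) = 25.0
d((-13, 4), (22, -9)) = 37.3363
d((-13, 4), (11, 13)) = 25.632
d((-13, 4), (-23, 8)) = 10.7703
d((-13, 4), (21, -10)) = 36.7696
d((-13, 4), (-18, 27)) = 23.5372
d((-13, 4), (-30, -22)) = 31.0644
d((-28, 24), (22, -9)) = 59.9083
d((-28, 24), (11, 13)) = 40.5216
d((-28, 24), (-23, 8)) = 16.7631
d((-28, 24), (21, -10)) = 59.6406
d((-28, 24), (-18, 27)) = 10.4403
d((-28, 24), (-30, -22)) = 46.0435
d((22, -9), (11, 13)) = 24.5967
d((22, -9), (-23, 8)) = 48.1041
d((22, -9), (21, -10)) = 1.4142 <-- minimum
d((22, -9), (-18, 27)) = 53.8145
d((22, -9), (-30, -22)) = 53.6004
d((11, 13), (-23, 8)) = 34.3657
d((11, 13), (21, -10)) = 25.0799
d((11, 13), (-18, 27)) = 32.2025
d((11, 13), (-30, -22)) = 53.9073
d((-23, 8), (21, -10)) = 47.5395
d((-23, 8), (-18, 27)) = 19.6469
d((-23, 8), (-30, -22)) = 30.8058
d((21, -10), (-18, 27)) = 53.7587
d((21, -10), (-30, -22)) = 52.3927
d((-18, 27), (-30, -22)) = 50.448

Closest pair: (22, -9) and (21, -10) with distance 1.4142

The closest pair is (22, -9) and (21, -10) with Euclidean distance 1.4142. For 8 points, brute-force pairwise comparison is shown above. For large n, the divide-and-conquer algorithm (sort by x, recurse on halves, check the dividing strip) achieves O(n log n).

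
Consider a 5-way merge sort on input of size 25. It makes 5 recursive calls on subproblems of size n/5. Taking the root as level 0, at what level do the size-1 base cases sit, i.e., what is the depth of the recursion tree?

For divide and conquer with division factor 5:

Problem sizes at each level:
Level 0: 25
Level 1: 5
Level 2: 1

The root is level 0 and the size-1 base case is level 2 (the tree spans levels 0 through 2, i.e. 3 levels counting the root), so the depth is the number of divisions: log_5(25) = 2

The recursion tree depth is log_5(25) = 2. At each level, the problem size is divided by 5, so it takes 2 divisions to reduce to a base case of size 1. The algorithm makes 5 recursive calls at each level.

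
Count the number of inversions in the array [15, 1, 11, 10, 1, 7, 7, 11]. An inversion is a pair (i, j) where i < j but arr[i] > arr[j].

Finding inversions in [15, 1, 11, 10, 1, 7, 7, 11]:

(0, 1): arr[0]=15 > arr[1]=1
(0, 2): arr[0]=15 > arr[2]=11
(0, 3): arr[0]=15 > arr[3]=10
(0, 4): arr[0]=15 > arr[4]=1
(0, 5): arr[0]=15 > arr[5]=7
(0, 6): arr[0]=15 > arr[6]=7
(0, 7): arr[0]=15 > arr[7]=11
(2, 3): arr[2]=11 > arr[3]=10
(2, 4): arr[2]=11 > arr[4]=1
(2, 5): arr[2]=11 > arr[5]=7
(2, 6): arr[2]=11 > arr[6]=7
(3, 4): arr[3]=10 > arr[4]=1
(3, 5): arr[3]=10 > arr[5]=7
(3, 6): arr[3]=10 > arr[6]=7

Total inversions: 14

The array has 14 inversion(s): (0,1), (0,2), (0,3), (0,4), (0,5), (0,6), (0,7), (2,3), (2,4), (2,5), (2,6), (3,4), (3,5), (3,6). Each pair (i,j) satisfies i < j and arr[i] > arr[j].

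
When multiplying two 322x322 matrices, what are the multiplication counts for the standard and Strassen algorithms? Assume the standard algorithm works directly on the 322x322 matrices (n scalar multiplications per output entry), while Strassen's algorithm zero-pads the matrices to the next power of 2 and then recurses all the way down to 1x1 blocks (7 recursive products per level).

Matrix multiplication for 322x322 matrices:

Strassen's algorithm requires power-of-2 dimensions. Pad 322x322 to 512x512 (next power of 2).

Standard algorithm: 322^3 = 33386248 multiplications
Strassen's algorithm: 7^(log2(512)) = 7^9 = 40353607 multiplications
Difference: 33386248 - 40353607 = -6967359 (Strassen uses MORE here due to padding overhead — for small or just-over-power-of-2 n, padding can outweigh the per-level savings)

Standard: 33386248 multiplications (322^3). Strassen: 40353607 multiplications (7^9, after padding to 512x512). Strassen reduces 8 recursive multiplications to 7 at each level.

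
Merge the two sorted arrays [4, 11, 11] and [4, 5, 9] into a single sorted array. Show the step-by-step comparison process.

Merging process:

Compare 4 vs 4: take 4 from left. Merged: [4]
Compare 11 vs 4: take 4 from right. Merged: [4, 4]
Compare 11 vs 5: take 5 from right. Merged: [4, 4, 5]
Compare 11 vs 9: take 9 from right. Merged: [4, 4, 5, 9]
Append remaining from left: [11, 11]. Merged: [4, 4, 5, 9, 11, 11]

Final merged array: [4, 4, 5, 9, 11, 11]
Total comparisons: 4

The merged array is [4, 4, 5, 9, 11, 11], requiring 4 comparisons. The merge step runs in O(n) time where n is the total number of elements.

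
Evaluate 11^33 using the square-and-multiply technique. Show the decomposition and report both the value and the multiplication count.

Computing 11^33 by squaring (build up from 11^1; each line after the first costs one multiplication):

11^1 = 11
11^2 = (11^1)^2 = 11^2 = 121
11^4 = (11^2)^2 = 121^2 = 14641
11^8 = (11^4)^2 = 14641^2 = 214358881
11^16 = (11^8)^2 = 214358881^2 = 45949729863572161
11^32 = (11^16)^2 = 45949729863572161^2 = 2111377674535255285545615254209921
11^33 = 11 * 11^32 = 11 * 2111377674535255285545615254209921 = 23225154419887808141001767796309131

Result: 23225154419887808141001767796309131
Multiplications needed: 6 (6 lines after 11^1)

11^33 = 23225154419887808141001767796309131. Using exponentiation by squaring, this requires 6 multiplications. The key idea: if the exponent is even, square the half-power; if odd, multiply by the base once.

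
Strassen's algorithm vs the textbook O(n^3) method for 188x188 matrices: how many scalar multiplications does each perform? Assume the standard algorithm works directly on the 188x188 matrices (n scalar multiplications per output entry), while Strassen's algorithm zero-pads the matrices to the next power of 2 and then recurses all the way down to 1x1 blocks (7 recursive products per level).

Matrix multiplication for 188x188 matrices:

Strassen's algorithm requires power-of-2 dimensions. Pad 188x188 to 256x256 (next power of 2).

Standard algorithm: 188^3 = 6644672 multiplications
Strassen's algorithm: 7^(log2(256)) = 7^8 = 5764801 multiplications
Savings: 6644672 - 5764801 = 879871 multiplications

Standard: 6644672 multiplications (188^3). Strassen: 5764801 multiplications (7^8, after padding to 256x256). Strassen reduces 8 recursive multiplications to 7 at each level.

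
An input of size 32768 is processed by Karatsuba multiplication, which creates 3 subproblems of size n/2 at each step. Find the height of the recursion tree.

For divide and conquer with division factor 2:

Problem sizes at each level:
Level 0: 32768
Level 1: 16384
Level 2: 8192
Level 3: 4096
Level 4: 2048
Level 5: 1024
Level 6: 512
Level 7: 256
Level 8: 128
Level 9: 64
Level 10: 32
Level 11: 16
Level 12: 8
Level 13: 4
Level 14: 2
Level 15: 1

The root is level 0 and the size-1 base case is level 15 (the tree spans levels 0 through 15, i.e. 16 levels counting the root), so the depth is the number of divisions: log_2(32768) = 15

The recursion tree depth is log_2(32768) = 15. At each level, the problem size is divided by 2, so it takes 15 divisions to reduce to a base case of size 1. The algorithm makes 3 recursive calls at each level.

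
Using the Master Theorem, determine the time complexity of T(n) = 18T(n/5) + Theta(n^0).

Master Theorem for T(n) = 18T(n/5) + O(n^0):

a = 18, b = 5, c = 0
log_b(a) = log_5(18) = 1.7959

Case 1: c = 0 < log_5(18) = 1.7959
T(n) = O(n^(log_5 18))

For T(n) = 18T(n/5) + O(n^0): log_5(18) = 1.7959. This is Case 1 of the Master Theorem (c < log_b(a), work dominated by leaves), giving O(n^(log_5 18)).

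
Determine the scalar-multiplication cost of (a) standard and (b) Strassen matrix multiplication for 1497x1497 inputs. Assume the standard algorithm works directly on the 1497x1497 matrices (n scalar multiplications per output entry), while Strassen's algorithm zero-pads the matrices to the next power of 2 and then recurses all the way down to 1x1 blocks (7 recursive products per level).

Matrix multiplication for 1497x1497 matrices:

Strassen's algorithm requires power-of-2 dimensions. Pad 1497x1497 to 2048x2048 (next power of 2).

Standard algorithm: 1497^3 = 3354790473 multiplications
Strassen's algorithm: 7^(log2(2048)) = 7^11 = 1977326743 multiplications
Savings: 3354790473 - 1977326743 = 1377463730 multiplications

Standard: 3354790473 multiplications (1497^3). Strassen: 1977326743 multiplications (7^11, after padding to 2048x2048). Strassen reduces 8 recursive multiplications to 7 at each level.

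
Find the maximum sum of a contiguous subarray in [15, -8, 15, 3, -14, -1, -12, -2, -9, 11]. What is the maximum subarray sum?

Using Kadane's algorithm on [15, -8, 15, 3, -14, -1, -12, -2, -9, 11]:

Scanning through the array:
Position 1 (value -8): max_ending_here = 7, max_so_far = 15
Position 2 (value 15): max_ending_here = 22, max_so_far = 22
Position 3 (value 3): max_ending_here = 25, max_so_far = 25
Position 4 (value -14): max_ending_here = 11, max_so_far = 25
Position 5 (value -1): max_ending_here = 10, max_so_far = 25
Position 6 (value -12): max_ending_here = -2, max_so_far = 25
Position 7 (value -2): max_ending_here = -2, max_so_far = 25
Position 8 (value -9): max_ending_here = -9, max_so_far = 25
Position 9 (value 11): max_ending_here = 11, max_so_far = 25

Maximum subarray: [15, -8, 15, 3]
Maximum sum: 25

The maximum subarray is [15, -8, 15, 3] with sum 25. This subarray runs from index 0 to index 3.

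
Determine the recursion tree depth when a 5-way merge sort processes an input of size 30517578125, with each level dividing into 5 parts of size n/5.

For divide and conquer with division factor 5:

Problem sizes at each level:
Level 0: 30517578125
Level 1: 6103515625
Level 2: 1220703125
Level 3: 244140625
Level 4: 48828125
Level 5: 9765625
Level 6: 1953125
Level 7: 390625
Level 8: 78125
Level 9: 15625
Level 10: 3125
Level 11: 625
Level 12: 125
Level 13: 25
Level 14: 5
Level 15: 1

The root is level 0 and the size-1 base case is level 15 (the tree spans levels 0 through 15, i.e. 16 levels counting the root), so the depth is the number of divisions: log_5(30517578125) = 15

The recursion tree depth is log_5(30517578125) = 15. At each level, the problem size is divided by 5, so it takes 15 divisions to reduce to a base case of size 1. The algorithm makes 5 recursive calls at each level.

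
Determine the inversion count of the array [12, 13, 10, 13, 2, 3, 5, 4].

Finding inversions in [12, 13, 10, 13, 2, 3, 5, 4]:

(0, 2): arr[0]=12 > arr[2]=10
(0, 4): arr[0]=12 > arr[4]=2
(0, 5): arr[0]=12 > arr[5]=3
(0, 6): arr[0]=12 > arr[6]=5
(0, 7): arr[0]=12 > arr[7]=4
(1, 2): arr[1]=13 > arr[2]=10
(1, 4): arr[1]=13 > arr[4]=2
(1, 5): arr[1]=13 > arr[5]=3
(1, 6): arr[1]=13 > arr[6]=5
(1, 7): arr[1]=13 > arr[7]=4
(2, 4): arr[2]=10 > arr[4]=2
(2, 5): arr[2]=10 > arr[5]=3
(2, 6): arr[2]=10 > arr[6]=5
(2, 7): arr[2]=10 > arr[7]=4
(3, 4): arr[3]=13 > arr[4]=2
(3, 5): arr[3]=13 > arr[5]=3
(3, 6): arr[3]=13 > arr[6]=5
(3, 7): arr[3]=13 > arr[7]=4
(6, 7): arr[6]=5 > arr[7]=4

Total inversions: 19

The array has 19 inversion(s): (0,2), (0,4), (0,5), (0,6), (0,7), (1,2), (1,4), (1,5), (1,6), (1,7), (2,4), (2,5), (2,6), (2,7), (3,4), (3,5), (3,6), (3,7), (6,7). Each pair (i,j) satisfies i < j and arr[i] > arr[j].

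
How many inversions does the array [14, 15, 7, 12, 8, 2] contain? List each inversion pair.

Finding inversions in [14, 15, 7, 12, 8, 2]:

(0, 2): arr[0]=14 > arr[2]=7
(0, 3): arr[0]=14 > arr[3]=12
(0, 4): arr[0]=14 > arr[4]=8
(0, 5): arr[0]=14 > arr[5]=2
(1, 2): arr[1]=15 > arr[2]=7
(1, 3): arr[1]=15 > arr[3]=12
(1, 4): arr[1]=15 > arr[4]=8
(1, 5): arr[1]=15 > arr[5]=2
(2, 5): arr[2]=7 > arr[5]=2
(3, 4): arr[3]=12 > arr[4]=8
(3, 5): arr[3]=12 > arr[5]=2
(4, 5): arr[4]=8 > arr[5]=2

Total inversions: 12

The array has 12 inversion(s): (0,2), (0,3), (0,4), (0,5), (1,2), (1,3), (1,4), (1,5), (2,5), (3,4), (3,5), (4,5). Each pair (i,j) satisfies i < j and arr[i] > arr[j].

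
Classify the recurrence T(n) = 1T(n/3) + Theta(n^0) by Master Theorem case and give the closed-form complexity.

Master Theorem for T(n) = 1T(n/3) + O(n^0):

a = 1, b = 3, c = 0
log_b(a) = log_3(1) = 0.0000

Case 2: c = 0 = log_3(1) = 0.0000
T(n) = O(n^0 log n) = O(log n)

For T(n) = 1T(n/3) + O(n^0): log_3(1) = 0.0000. This is Case 2 of the Master Theorem (c = log_b(a), equal work at all levels), giving O(log n).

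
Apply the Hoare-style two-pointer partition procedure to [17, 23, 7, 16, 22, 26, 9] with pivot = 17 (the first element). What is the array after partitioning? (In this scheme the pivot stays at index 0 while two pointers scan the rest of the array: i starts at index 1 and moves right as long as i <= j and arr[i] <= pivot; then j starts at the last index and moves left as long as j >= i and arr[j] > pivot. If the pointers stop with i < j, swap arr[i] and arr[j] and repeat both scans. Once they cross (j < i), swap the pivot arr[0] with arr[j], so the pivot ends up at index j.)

Hoare-style two-pointer partition with pivot = 17:

Initial array: [17, 23, 7, 16, 22, 26, 9]

Pointers start at i = 1, j = 6.
i stops at index 1 (arr[1]=23 > 17), j stops at index 6 (arr[6]=9 <= 17): swap arr[1] and arr[6], array becomes [17, 9, 7, 16, 22, 26, 23]
i ends at 4, j ends at 3: the pointers have crossed (j < i), so scanning stops.

Swap pivot arr[0] with arr[3] to place pivot at position 3: [16, 9, 7, 17, 22, 26, 23]
Pivot position: 3

After partitioning with pivot 17, the array becomes [16, 9, 7, 17, 22, 26, 23]. The pivot is placed at index 3. All elements to the left of the pivot are <= 17, and all elements to the right are > 17.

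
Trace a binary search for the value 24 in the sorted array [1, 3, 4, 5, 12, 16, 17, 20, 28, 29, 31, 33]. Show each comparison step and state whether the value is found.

Binary search for 24 in [1, 3, 4, 5, 12, 16, 17, 20, 28, 29, 31, 33]:

lo=0, hi=11, mid=5, arr[mid]=16 -> 16 < 24, search right half
lo=6, hi=11, mid=8, arr[mid]=28 -> 28 > 24, search left half
lo=6, hi=7, mid=6, arr[mid]=17 -> 17 < 24, search right half
lo=7, hi=7, mid=7, arr[mid]=20 -> 20 < 24, search right half
lo=8 > hi=7, target 24 not found

Binary search determines that 24 is not in the array after 4 comparisons. The search space was exhausted without finding the target.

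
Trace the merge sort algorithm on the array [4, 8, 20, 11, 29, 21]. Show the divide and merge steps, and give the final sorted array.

Merge sort trace:

Split: [4, 8, 20, 11, 29, 21] -> [4, 8, 20] and [11, 29, 21]
  Split: [4, 8, 20] -> [4] and [8, 20]
    Split: [8, 20] -> [8] and [20]
    Merge: [8] + [20] -> [8, 20]
  Merge: [4] + [8, 20] -> [4, 8, 20]
  Split: [11, 29, 21] -> [11] and [29, 21]
    Split: [29, 21] -> [29] and [21]
    Merge: [29] + [21] -> [21, 29]
  Merge: [11] + [21, 29] -> [11, 21, 29]
Merge: [4, 8, 20] + [11, 21, 29] -> [4, 8, 11, 20, 21, 29]

Final sorted array: [4, 8, 11, 20, 21, 29]

The merge sort proceeds by recursively splitting the array and merging sorted halves.
After all merges, the sorted array is [4, 8, 11, 20, 21, 29].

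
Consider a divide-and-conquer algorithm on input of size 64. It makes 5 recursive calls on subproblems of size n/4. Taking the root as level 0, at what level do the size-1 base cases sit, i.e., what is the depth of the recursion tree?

For divide and conquer with division factor 4:

Problem sizes at each level:
Level 0: 64
Level 1: 16
Level 2: 4
Level 3: 1

The root is level 0 and the size-1 base case is level 3 (the tree spans levels 0 through 3, i.e. 4 levels counting the root), so the depth is the number of divisions: log_4(64) = 3

The recursion tree depth is log_4(64) = 3. At each level, the problem size is divided by 4, so it takes 3 divisions to reduce to a base case of size 1. The algorithm makes 5 recursive calls at each level.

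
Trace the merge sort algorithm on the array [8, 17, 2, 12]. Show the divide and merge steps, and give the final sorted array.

Merge sort trace:

Split: [8, 17, 2, 12] -> [8, 17] and [2, 12]
  Split: [8, 17] -> [8] and [17]
  Merge: [8] + [17] -> [8, 17]
  Split: [2, 12] -> [2] and [12]
  Merge: [2] + [12] -> [2, 12]
Merge: [8, 17] + [2, 12] -> [2, 8, 12, 17]

Final sorted array: [2, 8, 12, 17]

The merge sort proceeds by recursively splitting the array and merging sorted halves.
After all merges, the sorted array is [2, 8, 12, 17].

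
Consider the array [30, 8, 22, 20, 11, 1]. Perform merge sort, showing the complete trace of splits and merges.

Merge sort trace:

Split: [30, 8, 22, 20, 11, 1] -> [30, 8, 22] and [20, 11, 1]
  Split: [30, 8, 22] -> [30] and [8, 22]
    Split: [8, 22] -> [8] and [22]
    Merge: [8] + [22] -> [8, 22]
  Merge: [30] + [8, 22] -> [8, 22, 30]
  Split: [20, 11, 1] -> [20] and [11, 1]
    Split: [11, 1] -> [11] and [1]
    Merge: [11] + [1] -> [1, 11]
  Merge: [20] + [1, 11] -> [1, 11, 20]
Merge: [8, 22, 30] + [1, 11, 20] -> [1, 8, 11, 20, 22, 30]

Final sorted array: [1, 8, 11, 20, 22, 30]

The merge sort proceeds by recursively splitting the array and merging sorted halves.
After all merges, the sorted array is [1, 8, 11, 20, 22, 30].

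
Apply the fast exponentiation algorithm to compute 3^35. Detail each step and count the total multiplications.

Computing 3^35 by squaring (build up from 3^1; each line after the first costs one multiplication):

3^1 = 3
3^2 = (3^1)^2 = 3^2 = 9
3^4 = (3^2)^2 = 9^2 = 81
3^8 = (3^4)^2 = 81^2 = 6561
3^16 = (3^8)^2 = 6561^2 = 43046721
3^17 = 3 * 3^16 = 3 * 43046721 = 129140163
3^34 = (3^17)^2 = 129140163^2 = 16677181699666569
3^35 = 3 * 3^34 = 3 * 16677181699666569 = 50031545098999707

Result: 50031545098999707
Multiplications needed: 7 (7 lines after 3^1)

3^35 = 50031545098999707. Using exponentiation by squaring, this requires 7 multiplications. The key idea: if the exponent is even, square the half-power; if odd, multiply by the base once.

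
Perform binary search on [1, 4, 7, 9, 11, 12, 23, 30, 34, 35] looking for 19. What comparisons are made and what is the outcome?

Binary search for 19 in [1, 4, 7, 9, 11, 12, 23, 30, 34, 35]:

lo=0, hi=9, mid=4, arr[mid]=11 -> 11 < 19, search right half
lo=5, hi=9, mid=7, arr[mid]=30 -> 30 > 19, search left half
lo=5, hi=6, mid=5, arr[mid]=12 -> 12 < 19, search right half
lo=6, hi=6, mid=6, arr[mid]=23 -> 23 > 19, search left half
lo=6 > hi=5, target 19 not found

Binary search determines that 19 is not in the array after 4 comparisons. The search space was exhausted without finding the target.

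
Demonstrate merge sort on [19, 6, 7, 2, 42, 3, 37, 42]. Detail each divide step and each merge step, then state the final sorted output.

Merge sort trace:

Split: [19, 6, 7, 2, 42, 3, 37, 42] -> [19, 6, 7, 2] and [42, 3, 37, 42]
  Split: [19, 6, 7, 2] -> [19, 6] and [7, 2]
    Split: [19, 6] -> [19] and [6]
    Merge: [19] + [6] -> [6, 19]
    Split: [7, 2] -> [7] and [2]
    Merge: [7] + [2] -> [2, 7]
  Merge: [6, 19] + [2, 7] -> [2, 6, 7, 19]
  Split: [42, 3, 37, 42] -> [42, 3] and [37, 42]
    Split: [42, 3] -> [42] and [3]
    Merge: [42] + [3] -> [3, 42]
    Split: [37, 42] -> [37] and [42]
    Merge: [37] + [42] -> [37, 42]
  Merge: [3, 42] + [37, 42] -> [3, 37, 42, 42]
Merge: [2, 6, 7, 19] + [3, 37, 42, 42] -> [2, 3, 6, 7, 19, 37, 42, 42]

Final sorted array: [2, 3, 6, 7, 19, 37, 42, 42]

The merge sort proceeds by recursively splitting the array and merging sorted halves.
After all merges, the sorted array is [2, 3, 6, 7, 19, 37, 42, 42].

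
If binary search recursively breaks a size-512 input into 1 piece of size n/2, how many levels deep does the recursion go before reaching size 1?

For divide and conquer with division factor 2:

Problem sizes at each level:
Level 0: 512
Level 1: 256
Level 2: 128
Level 3: 64
Level 4: 32
Level 5: 16
Level 6: 8
Level 7: 4
Level 8: 2
Level 9: 1

The root is level 0 and the size-1 base case is level 9 (the tree spans levels 0 through 9, i.e. 10 levels counting the root), so the depth is the number of divisions: log_2(512) = 9

The recursion tree depth is log_2(512) = 9. At each level, the problem size is divided by 2, so it takes 9 divisions to reduce to a base case of size 1. The algorithm makes 1 recursive call at each level.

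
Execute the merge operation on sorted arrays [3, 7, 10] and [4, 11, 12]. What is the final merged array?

Merging process:

Compare 3 vs 4: take 3 from left. Merged: [3]
Compare 7 vs 4: take 4 from right. Merged: [3, 4]
Compare 7 vs 11: take 7 from left. Merged: [3, 4, 7]
Compare 10 vs 11: take 10 from left. Merged: [3, 4, 7, 10]
Append remaining from right: [11, 12]. Merged: [3, 4, 7, 10, 11, 12]

Final merged array: [3, 4, 7, 10, 11, 12]
Total comparisons: 4

The merged array is [3, 4, 7, 10, 11, 12], requiring 4 comparisons. The merge step runs in O(n) time where n is the total number of elements.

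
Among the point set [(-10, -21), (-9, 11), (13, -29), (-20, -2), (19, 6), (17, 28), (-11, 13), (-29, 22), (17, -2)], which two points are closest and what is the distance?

Computing all pairwise distances among 9 points:

d((-10, -21), (-9, 11)) = 32.0156
d((-10, -21), (13, -29)) = 24.3516
d((-10, -21), (-20, -2)) = 21.4709
d((-10, -21), (19, 6)) = 39.6232
d((-10, -21), (17, 28)) = 55.9464
d((-10, -21), (-11, 13)) = 34.0147
d((-10, -21), (-29, 22)) = 47.0106
d((-10, -21), (17, -2)) = 33.0151
d((-9, 11), (13, -29)) = 45.6508
d((-9, 11), (-20, -2)) = 17.0294
d((-9, 11), (19, 6)) = 28.4429
d((-9, 11), (17, 28)) = 31.0644
d((-9, 11), (-11, 13)) = 2.8284 <-- minimum
d((-9, 11), (-29, 22)) = 22.8254
d((-9, 11), (17, -2)) = 29.0689
d((13, -29), (-20, -2)) = 42.638
d((13, -29), (19, 6)) = 35.5106
d((13, -29), (17, 28)) = 57.1402
d((13, -29), (-11, 13)) = 48.3735
d((13, -29), (-29, 22)) = 66.0681
d((13, -29), (17, -2)) = 27.2947
d((-20, -2), (19, 6)) = 39.8121
d((-20, -2), (17, 28)) = 47.634
d((-20, -2), (-11, 13)) = 17.4929
d((-20, -2), (-29, 22)) = 25.632
d((-20, -2), (17, -2)) = 37.0
d((19, 6), (17, 28)) = 22.0907
d((19, 6), (-11, 13)) = 30.8058
d((19, 6), (-29, 22)) = 50.5964
d((19, 6), (17, -2)) = 8.2462
d((17, 28), (-11, 13)) = 31.7648
d((17, 28), (-29, 22)) = 46.3897
d((17, 28), (17, -2)) = 30.0
d((-11, 13), (-29, 22)) = 20.1246
d((-11, 13), (17, -2)) = 31.7648
d((-29, 22), (17, -2)) = 51.8845

Closest pair: (-9, 11) and (-11, 13) with distance 2.8284

The closest pair is (-9, 11) and (-11, 13) with Euclidean distance 2.8284. For 9 points, brute-force pairwise comparison is shown above. For large n, the divide-and-conquer algorithm (sort by x, recurse on halves, check the dividing strip) achieves O(n log n).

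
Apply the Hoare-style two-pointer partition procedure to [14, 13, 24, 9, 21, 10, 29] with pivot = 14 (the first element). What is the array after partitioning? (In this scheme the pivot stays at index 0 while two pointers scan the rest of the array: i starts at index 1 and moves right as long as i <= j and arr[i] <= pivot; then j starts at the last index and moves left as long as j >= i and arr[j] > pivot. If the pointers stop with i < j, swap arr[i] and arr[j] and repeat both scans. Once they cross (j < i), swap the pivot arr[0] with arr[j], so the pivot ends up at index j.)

Hoare-style two-pointer partition with pivot = 14:

Initial array: [14, 13, 24, 9, 21, 10, 29]

Pointers start at i = 1, j = 6.
i stops at index 2 (arr[2]=24 > 14), j stops at index 5 (arr[5]=10 <= 14): swap arr[2] and arr[5], array becomes [14, 13, 10, 9, 21, 24, 29]
i ends at 4, j ends at 3: the pointers have crossed (j < i), so scanning stops.

Swap pivot arr[0] with arr[3] to place pivot at position 3: [9, 13, 10, 14, 21, 24, 29]
Pivot position: 3

After partitioning with pivot 14, the array becomes [9, 13, 10, 14, 21, 24, 29]. The pivot is placed at index 3. All elements to the left of the pivot are <= 14, and all elements to the right are > 14.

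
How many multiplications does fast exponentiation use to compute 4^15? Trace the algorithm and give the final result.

Computing 4^15 by squaring (build up from 4^1; each line after the first costs one multiplication):

4^1 = 4
4^2 = (4^1)^2 = 4^2 = 16
4^3 = 4 * 4^2 = 4 * 16 = 64
4^6 = (4^3)^2 = 64^2 = 4096
4^7 = 4 * 4^6 = 4 * 4096 = 16384
4^14 = (4^7)^2 = 16384^2 = 268435456
4^15 = 4 * 4^14 = 4 * 268435456 = 1073741824

Result: 1073741824
Multiplications needed: 6 (6 lines after 4^1)

4^15 = 1073741824. Using exponentiation by squaring, this requires 6 multiplications. The key idea: if the exponent is even, square the half-power; if odd, multiply by the base once.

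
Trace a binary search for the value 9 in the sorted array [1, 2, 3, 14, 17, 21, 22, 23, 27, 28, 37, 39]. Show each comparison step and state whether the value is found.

Binary search for 9 in [1, 2, 3, 14, 17, 21, 22, 23, 27, 28, 37, 39]:

lo=0, hi=11, mid=5, arr[mid]=21 -> 21 > 9, search left half
lo=0, hi=4, mid=2, arr[mid]=3 -> 3 < 9, search right half
lo=3, hi=4, mid=3, arr[mid]=14 -> 14 > 9, search left half
lo=3 > hi=2, target 9 not found

Binary search determines that 9 is not in the array after 3 comparisons. The search space was exhausted without finding the target.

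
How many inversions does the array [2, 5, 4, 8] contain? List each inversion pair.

Finding inversions in [2, 5, 4, 8]:

(1, 2): arr[1]=5 > arr[2]=4

Total inversions: 1

The array has 1 inversion(s): (1,2). Each pair (i,j) satisfies i < j and arr[i] > arr[j].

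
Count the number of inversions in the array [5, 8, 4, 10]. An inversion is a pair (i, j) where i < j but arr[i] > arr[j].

Finding inversions in [5, 8, 4, 10]:

(0, 2): arr[0]=5 > arr[2]=4
(1, 2): arr[1]=8 > arr[2]=4

Total inversions: 2

The array has 2 inversion(s): (0,2), (1,2). Each pair (i,j) satisfies i < j and arr[i] > arr[j].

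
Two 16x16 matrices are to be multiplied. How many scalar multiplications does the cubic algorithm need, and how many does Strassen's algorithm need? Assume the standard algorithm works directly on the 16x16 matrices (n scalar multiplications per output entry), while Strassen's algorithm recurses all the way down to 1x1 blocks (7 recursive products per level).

Matrix multiplication for 16x16 matrices:

Standard algorithm: 16^3 = 4096 multiplications
Strassen's algorithm: 7^(log2(16)) = 7^4 = 2401 multiplications
Savings: 4096 - 2401 = 1695 multiplications

Standard: 4096 multiplications (16^3). Strassen: 2401 multiplications (7^4). Strassen reduces 8 recursive multiplications to 7 at each level.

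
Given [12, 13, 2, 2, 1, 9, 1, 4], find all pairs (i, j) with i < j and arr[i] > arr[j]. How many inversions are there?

Finding inversions in [12, 13, 2, 2, 1, 9, 1, 4]:

(0, 2): arr[0]=12 > arr[2]=2
(0, 3): arr[0]=12 > arr[3]=2
(0, 4): arr[0]=12 > arr[4]=1
(0, 5): arr[0]=12 > arr[5]=9
(0, 6): arr[0]=12 > arr[6]=1
(0, 7): arr[0]=12 > arr[7]=4
(1, 2): arr[1]=13 > arr[2]=2
(1, 3): arr[1]=13 > arr[3]=2
(1, 4): arr[1]=13 > arr[4]=1
(1, 5): arr[1]=13 > arr[5]=9
(1, 6): arr[1]=13 > arr[6]=1
(1, 7): arr[1]=13 > arr[7]=4
(2, 4): arr[2]=2 > arr[4]=1
(2, 6): arr[2]=2 > arr[6]=1
(3, 4): arr[3]=2 > arr[4]=1
(3, 6): arr[3]=2 > arr[6]=1
(5, 6): arr[5]=9 > arr[6]=1
(5, 7): arr[5]=9 > arr[7]=4

Total inversions: 18

The array has 18 inversion(s): (0,2), (0,3), (0,4), (0,5), (0,6), (0,7), (1,2), (1,3), (1,4), (1,5), (1,6), (1,7), (2,4), (2,6), (3,4), (3,6), (5,6), (5,7). Each pair (i,j) satisfies i < j and arr[i] > arr[j].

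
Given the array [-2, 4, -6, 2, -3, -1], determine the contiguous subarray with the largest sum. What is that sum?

Using Kadane's algorithm on [-2, 4, -6, 2, -3, -1]:

Scanning through the array:
Position 1 (value 4): max_ending_here = 4, max_so_far = 4
Position 2 (value -6): max_ending_here = -2, max_so_far = 4
Position 3 (value 2): max_ending_here = 2, max_so_far = 4
Position 4 (value -3): max_ending_here = -1, max_so_far = 4
Position 5 (value -1): max_ending_here = -1, max_so_far = 4

Maximum subarray: [4]
Maximum sum: 4

The maximum subarray is [4] with sum 4. This subarray runs from index 1 to index 1.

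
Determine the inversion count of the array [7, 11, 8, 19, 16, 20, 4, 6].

Finding inversions in [7, 11, 8, 19, 16, 20, 4, 6]:

(0, 6): arr[0]=7 > arr[6]=4
(0, 7): arr[0]=7 > arr[7]=6
(1, 2): arr[1]=11 > arr[2]=8
(1, 6): arr[1]=11 > arr[6]=4
(1, 7): arr[1]=11 > arr[7]=6
(2, 6): arr[2]=8 > arr[6]=4
(2, 7): arr[2]=8 > arr[7]=6
(3, 4): arr[3]=19 > arr[4]=16
(3, 6): arr[3]=19 > arr[6]=4
(3, 7): arr[3]=19 > arr[7]=6
(4, 6): arr[4]=16 > arr[6]=4
(4, 7): arr[4]=16 > arr[7]=6
(5, 6): arr[5]=20 > arr[6]=4
(5, 7): arr[5]=20 > arr[7]=6

Total inversions: 14

The array has 14 inversion(s): (0,6), (0,7), (1,2), (1,6), (1,7), (2,6), (2,7), (3,4), (3,6), (3,7), (4,6), (4,7), (5,6), (5,7). Each pair (i,j) satisfies i < j and arr[i] > arr[j].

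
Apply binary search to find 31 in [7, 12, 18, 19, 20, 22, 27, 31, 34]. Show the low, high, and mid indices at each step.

Binary search for 31 in [7, 12, 18, 19, 20, 22, 27, 31, 34]:

lo=0, hi=8, mid=4, arr[mid]=20 -> 20 < 31, search right half
lo=5, hi=8, mid=6, arr[mid]=27 -> 27 < 31, search right half
lo=7, hi=8, mid=7, arr[mid]=31 -> Found target at index 7!

Binary search finds 31 at index 7 after 3 comparisons. The search repeatedly halves the search space by comparing with the middle element.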